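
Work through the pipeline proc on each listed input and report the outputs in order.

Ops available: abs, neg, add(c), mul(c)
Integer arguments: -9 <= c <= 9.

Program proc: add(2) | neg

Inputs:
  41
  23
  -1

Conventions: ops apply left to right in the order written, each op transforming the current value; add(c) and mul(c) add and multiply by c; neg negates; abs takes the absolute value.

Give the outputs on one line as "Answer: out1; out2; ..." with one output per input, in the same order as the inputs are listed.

-43; -25; -1

Execution, op by op:
  41 -> 43 -> -43
  23 -> 25 -> -25
  -1 -> 1 -> -1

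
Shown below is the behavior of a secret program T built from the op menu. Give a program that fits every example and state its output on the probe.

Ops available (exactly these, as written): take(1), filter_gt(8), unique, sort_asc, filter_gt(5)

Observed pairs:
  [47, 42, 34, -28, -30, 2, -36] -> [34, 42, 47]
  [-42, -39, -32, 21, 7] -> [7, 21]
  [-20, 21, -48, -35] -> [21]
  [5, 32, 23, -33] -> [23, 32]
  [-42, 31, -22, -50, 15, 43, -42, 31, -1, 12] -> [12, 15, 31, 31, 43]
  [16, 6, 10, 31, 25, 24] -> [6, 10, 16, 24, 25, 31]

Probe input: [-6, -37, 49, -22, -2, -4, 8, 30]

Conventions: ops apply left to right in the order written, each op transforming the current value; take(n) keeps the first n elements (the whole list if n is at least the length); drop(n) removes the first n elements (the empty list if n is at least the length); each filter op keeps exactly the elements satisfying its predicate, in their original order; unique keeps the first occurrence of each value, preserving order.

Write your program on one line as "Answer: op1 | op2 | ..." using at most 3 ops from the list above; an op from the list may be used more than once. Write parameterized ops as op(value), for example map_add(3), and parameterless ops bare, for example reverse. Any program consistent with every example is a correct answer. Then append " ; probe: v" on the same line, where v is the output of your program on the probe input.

sort_asc | filter_gt(5) ; probe: [8, 30, 49]

Check, running the answer program on each example:
  [47, 42, 34, -28, -30, 2, -36] -> [-36, -30, -28, 2, 34, 42, 47] -> [34, 42, 47]
  [-42, -39, -32, 21, 7] -> [-42, -39, -32, 7, 21] -> [7, 21]
  [-20, 21, -48, -35] -> [-48, -35, -20, 21] -> [21]
  [5, 32, 23, -33] -> [-33, 5, 23, 32] -> [23, 32]
  [-42, 31, -22, -50, 15, 43, -42, 31, -1, 12] -> [-50, -42, -42, -22, -1, 12, 15, 31, 31, 43] -> [12, 15, 31, 31, 43]
  [16, 6, 10, 31, 25, 24] -> [6, 10, 16, 24, 25, 31] -> [6, 10, 16, 24, 25, 31]
  probe: [-6, -37, 49, -22, -2, -4, 8, 30] -> [-37, -22, -6, -4, -2, 8, 30, 49] -> [8, 30, 49]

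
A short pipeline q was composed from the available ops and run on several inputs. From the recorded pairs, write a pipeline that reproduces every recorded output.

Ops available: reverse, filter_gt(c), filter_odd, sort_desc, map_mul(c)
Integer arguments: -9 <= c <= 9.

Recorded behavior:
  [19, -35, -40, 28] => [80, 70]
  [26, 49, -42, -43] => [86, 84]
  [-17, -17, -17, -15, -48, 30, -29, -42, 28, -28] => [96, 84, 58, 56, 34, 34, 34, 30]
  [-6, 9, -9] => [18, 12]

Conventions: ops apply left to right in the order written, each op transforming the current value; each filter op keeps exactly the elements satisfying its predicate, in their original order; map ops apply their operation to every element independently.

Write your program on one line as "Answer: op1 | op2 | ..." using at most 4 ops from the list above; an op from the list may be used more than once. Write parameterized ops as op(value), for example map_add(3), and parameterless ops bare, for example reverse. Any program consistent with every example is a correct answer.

sort_desc | reverse | map_mul(-2) | filter_gt(4)

Check, running the answer program on each example:
  [19, -35, -40, 28] -> [28, 19, -35, -40] -> [-40, -35, 19, 28] -> [80, 70, -38, -56] -> [80, 70]
  [26, 49, -42, -43] -> [49, 26, -42, -43] -> [-43, -42, 26, 49] -> [86, 84, -52, -98] -> [86, 84]
  [-17, -17, -17, -15, -48, 30, -29, -42, 28, -28] -> [30, 28, -15, -17, -17, -17, -28, -29, -42, -48] -> [-48, -42, -29, -28, -17, -17, -17, -15, 28, 30] -> [96, 84, 58, 56, 34, 34, 34, 30, -56, -60] -> [96, 84, 58, 56, 34, 34, 34, 30]
  [-6, 9, -9] -> [9, -6, -9] -> [-9, -6, 9] -> [18, 12, -18] -> [18, 12]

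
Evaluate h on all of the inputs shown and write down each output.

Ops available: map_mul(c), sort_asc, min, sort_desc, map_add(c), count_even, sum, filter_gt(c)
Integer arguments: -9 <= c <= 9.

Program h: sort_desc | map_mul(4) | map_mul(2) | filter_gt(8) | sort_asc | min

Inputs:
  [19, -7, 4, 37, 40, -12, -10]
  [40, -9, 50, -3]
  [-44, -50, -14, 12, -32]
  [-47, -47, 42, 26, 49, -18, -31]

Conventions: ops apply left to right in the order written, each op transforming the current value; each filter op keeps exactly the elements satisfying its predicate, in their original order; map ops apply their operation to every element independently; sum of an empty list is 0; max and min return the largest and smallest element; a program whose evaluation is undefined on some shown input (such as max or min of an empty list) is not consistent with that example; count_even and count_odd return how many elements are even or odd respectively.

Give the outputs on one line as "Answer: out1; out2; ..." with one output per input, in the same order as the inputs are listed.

Execution, op by op:
  [19, -7, 4, 37, 40, -12, -10] -> [40, 37, 19, 4, -7, -10, -12] -> [160, 148, 76, 16, -28, -40, -48] -> [320, 296, 152, 32, -56, -80, -96] -> [320, 296, 152, 32] -> [32, 152, 296, 320] -> 32
  [40, -9, 50, -3] -> [50, 40, -3, -9] -> [200, 160, -12, -36] -> [400, 320, -24, -72] -> [400, 320] -> [320, 400] -> 320
  [-44, -50, -14, 12, -32] -> [12, -14, -32, -44, -50] -> [48, -56, -128, -176, -200] -> [96, -112, -256, -352, -400] -> [96] -> [96] -> 96
  [-47, -47, 42, 26, 49, -18, -31] -> [49, 42, 26, -18, -31, -47, -47] -> [196, 168, 104, -72, -124, -188, -188] -> [392, 336, 208, -144, -248, -376, -376] -> [392, 336, 208] -> [208, 336, 392] -> 208

32; 320; 96; 208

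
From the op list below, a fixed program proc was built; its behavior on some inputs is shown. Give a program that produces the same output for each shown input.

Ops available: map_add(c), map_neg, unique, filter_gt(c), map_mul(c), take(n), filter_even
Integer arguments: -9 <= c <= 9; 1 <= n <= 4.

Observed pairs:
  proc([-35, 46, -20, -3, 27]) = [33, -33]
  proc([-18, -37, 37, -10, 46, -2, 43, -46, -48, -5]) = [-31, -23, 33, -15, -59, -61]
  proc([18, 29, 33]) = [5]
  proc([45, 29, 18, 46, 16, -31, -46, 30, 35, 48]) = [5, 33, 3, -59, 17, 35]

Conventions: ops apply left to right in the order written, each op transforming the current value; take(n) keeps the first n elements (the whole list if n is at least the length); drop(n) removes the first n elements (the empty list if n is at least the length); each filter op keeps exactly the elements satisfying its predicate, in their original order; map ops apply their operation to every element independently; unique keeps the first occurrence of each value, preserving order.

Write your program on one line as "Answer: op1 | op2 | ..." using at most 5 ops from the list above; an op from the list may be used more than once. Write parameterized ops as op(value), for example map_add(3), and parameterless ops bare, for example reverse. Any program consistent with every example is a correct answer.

map_add(-4) | map_neg | filter_even | map_neg | map_add(-9)

Check, running the answer program on each example:
  [-35, 46, -20, -3, 27] -> [-39, 42, -24, -7, 23] -> [39, -42, 24, 7, -23] -> [-42, 24] -> [42, -24] -> [33, -33]
  [-18, -37, 37, -10, 46, -2, 43, -46, -48, -5] -> [-22, -41, 33, -14, 42, -6, 39, -50, -52, -9] -> [22, 41, -33, 14, -42, 6, -39, 50, 52, 9] -> [22, 14, -42, 6, 50, 52] -> [-22, -14, 42, -6, -50, -52] -> [-31, -23, 33, -15, -59, -61]
  [18, 29, 33] -> [14, 25, 29] -> [-14, -25, -29] -> [-14] -> [14] -> [5]
  [45, 29, 18, 46, 16, -31, -46, 30, 35, 48] -> [41, 25, 14, 42, 12, -35, -50, 26, 31, 44] -> [-41, -25, -14, -42, -12, 35, 50, -26, -31, -44] -> [-14, -42, -12, 50, -26, -44] -> [14, 42, 12, -50, 26, 44] -> [5, 33, 3, -59, 17, 35]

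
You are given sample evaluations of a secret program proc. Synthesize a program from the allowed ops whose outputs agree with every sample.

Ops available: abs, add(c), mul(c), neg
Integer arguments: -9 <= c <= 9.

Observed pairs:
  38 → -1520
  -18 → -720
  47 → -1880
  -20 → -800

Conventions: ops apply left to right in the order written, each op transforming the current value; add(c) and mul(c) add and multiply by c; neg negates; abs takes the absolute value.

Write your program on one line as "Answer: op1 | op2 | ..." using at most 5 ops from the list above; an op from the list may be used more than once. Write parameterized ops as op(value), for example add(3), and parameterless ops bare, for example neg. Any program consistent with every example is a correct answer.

mul(5) | mul(8) | abs | neg

Check, running the answer program on each example:
  38 -> 190 -> 1520 -> 1520 -> -1520
  -18 -> -90 -> -720 -> 720 -> -720
  47 -> 235 -> 1880 -> 1880 -> -1880
  -20 -> -100 -> -800 -> 800 -> -800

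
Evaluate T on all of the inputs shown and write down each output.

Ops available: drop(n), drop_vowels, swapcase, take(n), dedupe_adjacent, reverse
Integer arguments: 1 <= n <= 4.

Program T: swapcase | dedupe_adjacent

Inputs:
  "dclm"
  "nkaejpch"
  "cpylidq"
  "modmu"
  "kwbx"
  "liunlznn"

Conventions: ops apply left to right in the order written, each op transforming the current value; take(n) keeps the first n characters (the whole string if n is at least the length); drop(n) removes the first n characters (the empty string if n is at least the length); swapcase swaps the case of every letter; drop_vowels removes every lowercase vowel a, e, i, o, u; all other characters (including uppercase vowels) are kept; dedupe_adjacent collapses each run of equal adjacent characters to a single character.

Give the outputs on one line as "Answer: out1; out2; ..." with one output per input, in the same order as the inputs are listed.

Execution, op by op:
  "dclm" -> "DCLM" -> "DCLM"
  "nkaejpch" -> "NKAEJPCH" -> "NKAEJPCH"
  "cpylidq" -> "CPYLIDQ" -> "CPYLIDQ"
  "modmu" -> "MODMU" -> "MODMU"
  "kwbx" -> "KWBX" -> "KWBX"
  "liunlznn" -> "LIUNLZNN" -> "LIUNLZN"

"DCLM"; "NKAEJPCH"; "CPYLIDQ"; "MODMU"; "KWBX"; "LIUNLZN"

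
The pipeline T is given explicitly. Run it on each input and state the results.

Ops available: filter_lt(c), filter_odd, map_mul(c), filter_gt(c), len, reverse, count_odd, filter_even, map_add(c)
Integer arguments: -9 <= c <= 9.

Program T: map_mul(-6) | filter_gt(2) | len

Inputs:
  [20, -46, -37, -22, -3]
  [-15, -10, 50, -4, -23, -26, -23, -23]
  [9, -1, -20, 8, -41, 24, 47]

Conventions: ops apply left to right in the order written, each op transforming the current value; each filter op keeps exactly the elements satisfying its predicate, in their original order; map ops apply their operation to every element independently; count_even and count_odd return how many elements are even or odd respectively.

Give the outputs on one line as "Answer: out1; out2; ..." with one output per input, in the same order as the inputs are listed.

Execution, op by op:
  [20, -46, -37, -22, -3] -> [-120, 276, 222, 132, 18] -> [276, 222, 132, 18] -> 4
  [-15, -10, 50, -4, -23, -26, -23, -23] -> [90, 60, -300, 24, 138, 156, 138, 138] -> [90, 60, 24, 138, 156, 138, 138] -> 7
  [9, -1, -20, 8, -41, 24, 47] -> [-54, 6, 120, -48, 246, -144, -282] -> [6, 120, 246] -> 3

4; 7; 3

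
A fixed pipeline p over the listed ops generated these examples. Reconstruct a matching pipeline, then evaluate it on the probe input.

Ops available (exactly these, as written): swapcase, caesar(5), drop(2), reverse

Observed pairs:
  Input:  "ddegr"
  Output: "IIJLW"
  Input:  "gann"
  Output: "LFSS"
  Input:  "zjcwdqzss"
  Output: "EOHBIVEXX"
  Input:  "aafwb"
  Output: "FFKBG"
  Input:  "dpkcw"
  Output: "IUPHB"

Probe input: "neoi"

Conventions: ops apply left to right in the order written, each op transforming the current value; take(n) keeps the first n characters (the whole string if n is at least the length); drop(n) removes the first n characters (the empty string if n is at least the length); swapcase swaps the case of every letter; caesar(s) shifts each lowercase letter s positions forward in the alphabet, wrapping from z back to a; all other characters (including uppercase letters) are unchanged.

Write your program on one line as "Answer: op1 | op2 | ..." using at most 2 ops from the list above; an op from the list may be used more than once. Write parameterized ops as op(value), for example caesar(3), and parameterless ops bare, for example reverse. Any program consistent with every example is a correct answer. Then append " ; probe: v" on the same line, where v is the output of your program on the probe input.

caesar(5) | swapcase ; probe: "SJTN"

Check, running the answer program on each example:
  "ddegr" -> "iijlw" -> "IIJLW"
  "gann" -> "lfss" -> "LFSS"
  "zjcwdqzss" -> "eohbivexx" -> "EOHBIVEXX"
  "aafwb" -> "ffkbg" -> "FFKBG"
  "dpkcw" -> "iuphb" -> "IUPHB"
  probe: "neoi" -> "sjtn" -> "SJTN"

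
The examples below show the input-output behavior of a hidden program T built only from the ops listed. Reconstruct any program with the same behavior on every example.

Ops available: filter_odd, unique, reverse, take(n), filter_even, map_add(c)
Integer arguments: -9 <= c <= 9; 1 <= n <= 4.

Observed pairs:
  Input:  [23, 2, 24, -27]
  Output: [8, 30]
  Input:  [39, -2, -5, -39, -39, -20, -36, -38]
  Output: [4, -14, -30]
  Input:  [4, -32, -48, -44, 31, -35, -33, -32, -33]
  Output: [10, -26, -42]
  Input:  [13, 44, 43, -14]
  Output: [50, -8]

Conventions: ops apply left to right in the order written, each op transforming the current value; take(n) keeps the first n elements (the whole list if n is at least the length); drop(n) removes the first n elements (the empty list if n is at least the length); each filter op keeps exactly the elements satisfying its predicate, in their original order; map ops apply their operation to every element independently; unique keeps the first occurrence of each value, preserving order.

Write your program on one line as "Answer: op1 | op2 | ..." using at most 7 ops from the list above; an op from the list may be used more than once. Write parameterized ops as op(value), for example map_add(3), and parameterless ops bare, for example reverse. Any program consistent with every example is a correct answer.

map_add(8) | map_add(-9) | unique | filter_odd | take(3) | map_add(7)

Check, running the answer program on each example:
  [23, 2, 24, -27] -> [31, 10, 32, -19] -> [22, 1, 23, -28] -> [22, 1, 23, -28] -> [1, 23] -> [1, 23] -> [8, 30]
  [39, -2, -5, -39, -39, -20, -36, -38] -> [47, 6, 3, -31, -31, -12, -28, -30] -> [38, -3, -6, -40, -40, -21, -37, -39] -> [38, -3, -6, -40, -21, -37, -39] -> [-3, -21, -37, -39] -> [-3, -21, -37] -> [4, -14, -30]
  [4, -32, -48, -44, 31, -35, -33, -32, -33] -> [12, -24, -40, -36, 39, -27, -25, -24, -25] -> [3, -33, -49, -45, 30, -36, -34, -33, -34] -> [3, -33, -49, -45, 30, -36, -34] -> [3, -33, -49, -45] -> [3, -33, -49] -> [10, -26, -42]
  [13, 44, 43, -14] -> [21, 52, 51, -6] -> [12, 43, 42, -15] -> [12, 43, 42, -15] -> [43, -15] -> [43, -15] -> [50, -8]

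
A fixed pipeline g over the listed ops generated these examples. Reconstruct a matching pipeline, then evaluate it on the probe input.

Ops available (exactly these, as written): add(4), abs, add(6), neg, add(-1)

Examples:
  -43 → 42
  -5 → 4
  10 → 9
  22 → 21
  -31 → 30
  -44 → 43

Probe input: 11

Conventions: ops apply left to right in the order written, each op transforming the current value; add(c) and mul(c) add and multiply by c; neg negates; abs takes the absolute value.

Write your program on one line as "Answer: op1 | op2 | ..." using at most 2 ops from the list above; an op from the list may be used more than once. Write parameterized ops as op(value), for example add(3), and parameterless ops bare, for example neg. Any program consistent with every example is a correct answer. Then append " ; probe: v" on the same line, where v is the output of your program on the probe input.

abs | add(-1) ; probe: 10

Check, running the answer program on each example:
  -43 -> 43 -> 42
  -5 -> 5 -> 4
  10 -> 10 -> 9
  22 -> 22 -> 21
  -31 -> 31 -> 30
  -44 -> 44 -> 43
  probe: 11 -> 11 -> 10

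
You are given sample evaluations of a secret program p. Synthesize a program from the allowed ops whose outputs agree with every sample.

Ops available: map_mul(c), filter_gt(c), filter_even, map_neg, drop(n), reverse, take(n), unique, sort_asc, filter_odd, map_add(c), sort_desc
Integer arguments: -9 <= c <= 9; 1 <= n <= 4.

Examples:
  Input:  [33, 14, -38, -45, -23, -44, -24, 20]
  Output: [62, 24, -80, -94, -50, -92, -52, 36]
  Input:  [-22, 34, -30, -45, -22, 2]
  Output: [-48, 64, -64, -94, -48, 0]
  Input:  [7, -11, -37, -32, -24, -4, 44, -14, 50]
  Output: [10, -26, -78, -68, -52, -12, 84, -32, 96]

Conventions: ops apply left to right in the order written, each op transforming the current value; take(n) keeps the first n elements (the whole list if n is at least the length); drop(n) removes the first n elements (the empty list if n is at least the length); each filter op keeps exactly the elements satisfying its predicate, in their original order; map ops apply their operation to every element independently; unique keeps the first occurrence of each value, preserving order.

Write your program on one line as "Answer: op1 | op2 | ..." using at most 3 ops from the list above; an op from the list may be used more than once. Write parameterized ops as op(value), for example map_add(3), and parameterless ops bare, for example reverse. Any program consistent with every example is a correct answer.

map_add(-2) | map_mul(2)

Check, running the answer program on each example:
  [33, 14, -38, -45, -23, -44, -24, 20] -> [31, 12, -40, -47, -25, -46, -26, 18] -> [62, 24, -80, -94, -50, -92, -52, 36]
  [-22, 34, -30, -45, -22, 2] -> [-24, 32, -32, -47, -24, 0] -> [-48, 64, -64, -94, -48, 0]
  [7, -11, -37, -32, -24, -4, 44, -14, 50] -> [5, -13, -39, -34, -26, -6, 42, -16, 48] -> [10, -26, -78, -68, -52, -12, 84, -32, 96]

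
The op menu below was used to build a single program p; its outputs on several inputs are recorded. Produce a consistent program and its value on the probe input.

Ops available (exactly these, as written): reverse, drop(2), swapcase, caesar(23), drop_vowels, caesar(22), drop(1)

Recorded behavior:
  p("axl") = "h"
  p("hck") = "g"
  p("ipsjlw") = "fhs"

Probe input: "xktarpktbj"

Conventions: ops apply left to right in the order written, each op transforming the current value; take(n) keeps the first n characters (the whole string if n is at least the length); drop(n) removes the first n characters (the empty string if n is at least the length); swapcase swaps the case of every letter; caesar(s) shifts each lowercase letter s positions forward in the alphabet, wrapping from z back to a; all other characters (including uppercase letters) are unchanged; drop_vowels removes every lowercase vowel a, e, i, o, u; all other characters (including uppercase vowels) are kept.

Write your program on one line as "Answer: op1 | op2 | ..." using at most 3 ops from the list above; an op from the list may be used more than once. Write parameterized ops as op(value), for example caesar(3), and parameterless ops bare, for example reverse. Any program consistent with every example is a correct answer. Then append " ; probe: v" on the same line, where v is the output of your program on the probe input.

drop(2) | caesar(22) | drop_vowels ; probe: "pwnlgpxf"

Check, running the answer program on each example:
  "axl" -> "l" -> "h" -> "h"
  "hck" -> "k" -> "g" -> "g"
  "ipsjlw" -> "sjlw" -> "ofhs" -> "fhs"
  probe: "xktarpktbj" -> "tarpktbj" -> "pwnlgpxf" -> "pwnlgpxf"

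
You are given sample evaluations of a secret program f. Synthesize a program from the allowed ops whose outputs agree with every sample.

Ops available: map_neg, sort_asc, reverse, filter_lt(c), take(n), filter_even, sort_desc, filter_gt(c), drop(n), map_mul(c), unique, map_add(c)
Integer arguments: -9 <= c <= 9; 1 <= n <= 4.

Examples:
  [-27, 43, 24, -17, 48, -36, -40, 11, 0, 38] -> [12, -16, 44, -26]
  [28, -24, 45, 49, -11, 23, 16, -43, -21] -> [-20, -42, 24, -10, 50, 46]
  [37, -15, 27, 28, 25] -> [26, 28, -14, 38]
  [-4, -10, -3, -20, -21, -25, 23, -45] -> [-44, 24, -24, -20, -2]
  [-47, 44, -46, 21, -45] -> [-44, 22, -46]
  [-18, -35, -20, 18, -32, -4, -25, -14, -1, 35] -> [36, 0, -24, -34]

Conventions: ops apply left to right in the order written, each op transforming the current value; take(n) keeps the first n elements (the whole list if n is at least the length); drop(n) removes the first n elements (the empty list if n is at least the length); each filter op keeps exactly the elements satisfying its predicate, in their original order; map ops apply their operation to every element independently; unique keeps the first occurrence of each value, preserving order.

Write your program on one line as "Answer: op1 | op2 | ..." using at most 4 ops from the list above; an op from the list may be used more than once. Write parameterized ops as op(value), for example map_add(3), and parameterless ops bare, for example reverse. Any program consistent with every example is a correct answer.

map_add(1) | filter_even | reverse

Check, running the answer program on each example:
  [-27, 43, 24, -17, 48, -36, -40, 11, 0, 38] -> [-26, 44, 25, -16, 49, -35, -39, 12, 1, 39] -> [-26, 44, -16, 12] -> [12, -16, 44, -26]
  [28, -24, 45, 49, -11, 23, 16, -43, -21] -> [29, -23, 46, 50, -10, 24, 17, -42, -20] -> [46, 50, -10, 24, -42, -20] -> [-20, -42, 24, -10, 50, 46]
  [37, -15, 27, 28, 25] -> [38, -14, 28, 29, 26] -> [38, -14, 28, 26] -> [26, 28, -14, 38]
  [-4, -10, -3, -20, -21, -25, 23, -45] -> [-3, -9, -2, -19, -20, -24, 24, -44] -> [-2, -20, -24, 24, -44] -> [-44, 24, -24, -20, -2]
  [-47, 44, -46, 21, -45] -> [-46, 45, -45, 22, -44] -> [-46, 22, -44] -> [-44, 22, -46]
  [-18, -35, -20, 18, -32, -4, -25, -14, -1, 35] -> [-17, -34, -19, 19, -31, -3, -24, -13, 0, 36] -> [-34, -24, 0, 36] -> [36, 0, -24, -34]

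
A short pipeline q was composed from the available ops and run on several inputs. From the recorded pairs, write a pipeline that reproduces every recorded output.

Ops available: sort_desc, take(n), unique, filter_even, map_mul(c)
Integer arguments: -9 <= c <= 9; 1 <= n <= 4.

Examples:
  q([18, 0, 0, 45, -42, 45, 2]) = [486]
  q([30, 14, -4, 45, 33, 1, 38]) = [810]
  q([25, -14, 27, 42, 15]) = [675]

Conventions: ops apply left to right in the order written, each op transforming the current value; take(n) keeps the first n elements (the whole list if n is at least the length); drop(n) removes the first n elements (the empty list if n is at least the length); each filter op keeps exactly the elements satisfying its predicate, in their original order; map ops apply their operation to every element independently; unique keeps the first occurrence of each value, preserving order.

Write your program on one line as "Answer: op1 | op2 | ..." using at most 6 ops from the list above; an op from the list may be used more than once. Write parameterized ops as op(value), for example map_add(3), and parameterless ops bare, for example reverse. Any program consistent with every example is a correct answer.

unique | map_mul(-3) | map_mul(-9) | take(2) | take(1)

Check, running the answer program on each example:
  [18, 0, 0, 45, -42, 45, 2] -> [18, 0, 45, -42, 2] -> [-54, 0, -135, 126, -6] -> [486, 0, 1215, -1134, 54] -> [486, 0] -> [486]
  [30, 14, -4, 45, 33, 1, 38] -> [30, 14, -4, 45, 33, 1, 38] -> [-90, -42, 12, -135, -99, -3, -114] -> [810, 378, -108, 1215, 891, 27, 1026] -> [810, 378] -> [810]
  [25, -14, 27, 42, 15] -> [25, -14, 27, 42, 15] -> [-75, 42, -81, -126, -45] -> [675, -378, 729, 1134, 405] -> [675, -378] -> [675]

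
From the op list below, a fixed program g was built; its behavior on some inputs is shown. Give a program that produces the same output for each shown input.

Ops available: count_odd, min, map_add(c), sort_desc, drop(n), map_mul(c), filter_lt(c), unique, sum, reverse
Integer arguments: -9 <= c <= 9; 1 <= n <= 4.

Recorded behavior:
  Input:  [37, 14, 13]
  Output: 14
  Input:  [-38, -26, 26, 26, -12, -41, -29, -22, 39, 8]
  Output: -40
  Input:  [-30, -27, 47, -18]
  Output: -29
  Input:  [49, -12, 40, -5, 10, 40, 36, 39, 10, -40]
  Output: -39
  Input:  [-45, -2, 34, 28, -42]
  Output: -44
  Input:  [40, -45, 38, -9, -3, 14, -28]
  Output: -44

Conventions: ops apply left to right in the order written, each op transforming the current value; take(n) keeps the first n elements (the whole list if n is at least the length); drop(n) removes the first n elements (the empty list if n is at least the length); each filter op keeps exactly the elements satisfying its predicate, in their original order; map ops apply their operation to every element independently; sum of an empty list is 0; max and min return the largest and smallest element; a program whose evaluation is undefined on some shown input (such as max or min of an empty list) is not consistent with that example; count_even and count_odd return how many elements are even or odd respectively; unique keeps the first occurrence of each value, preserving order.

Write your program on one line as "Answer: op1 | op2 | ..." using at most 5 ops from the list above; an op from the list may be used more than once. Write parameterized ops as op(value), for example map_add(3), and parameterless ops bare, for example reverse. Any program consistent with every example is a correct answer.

map_add(1) | reverse | sort_desc | min

Check, running the answer program on each example:
  [37, 14, 13] -> [38, 15, 14] -> [14, 15, 38] -> [38, 15, 14] -> 14
  [-38, -26, 26, 26, -12, -41, -29, -22, 39, 8] -> [-37, -25, 27, 27, -11, -40, -28, -21, 40, 9] -> [9, 40, -21, -28, -40, -11, 27, 27, -25, -37] -> [40, 27, 27, 9, -11, -21, -25, -28, -37, -40] -> -40
  [-30, -27, 47, -18] -> [-29, -26, 48, -17] -> [-17, 48, -26, -29] -> [48, -17, -26, -29] -> -29
  [49, -12, 40, -5, 10, 40, 36, 39, 10, -40] -> [50, -11, 41, -4, 11, 41, 37, 40, 11, -39] -> [-39, 11, 40, 37, 41, 11, -4, 41, -11, 50] -> [50, 41, 41, 40, 37, 11, 11, -4, -11, -39] -> -39
  [-45, -2, 34, 28, -42] -> [-44, -1, 35, 29, -41] -> [-41, 29, 35, -1, -44] -> [35, 29, -1, -41, -44] -> -44
  [40, -45, 38, -9, -3, 14, -28] -> [41, -44, 39, -8, -2, 15, -27] -> [-27, 15, -2, -8, 39, -44, 41] -> [41, 39, 15, -2, -8, -27, -44] -> -44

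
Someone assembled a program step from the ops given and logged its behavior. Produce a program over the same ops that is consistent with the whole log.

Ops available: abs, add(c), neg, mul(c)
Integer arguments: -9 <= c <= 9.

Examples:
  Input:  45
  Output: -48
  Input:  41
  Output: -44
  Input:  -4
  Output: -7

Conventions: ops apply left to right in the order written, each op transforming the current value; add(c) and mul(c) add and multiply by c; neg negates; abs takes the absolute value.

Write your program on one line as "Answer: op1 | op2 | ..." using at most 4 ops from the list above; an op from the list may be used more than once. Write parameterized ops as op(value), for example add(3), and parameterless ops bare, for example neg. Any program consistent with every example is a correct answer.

abs | add(3) | neg

Check, running the answer program on each example:
  45 -> 45 -> 48 -> -48
  41 -> 41 -> 44 -> -44
  -4 -> 4 -> 7 -> -7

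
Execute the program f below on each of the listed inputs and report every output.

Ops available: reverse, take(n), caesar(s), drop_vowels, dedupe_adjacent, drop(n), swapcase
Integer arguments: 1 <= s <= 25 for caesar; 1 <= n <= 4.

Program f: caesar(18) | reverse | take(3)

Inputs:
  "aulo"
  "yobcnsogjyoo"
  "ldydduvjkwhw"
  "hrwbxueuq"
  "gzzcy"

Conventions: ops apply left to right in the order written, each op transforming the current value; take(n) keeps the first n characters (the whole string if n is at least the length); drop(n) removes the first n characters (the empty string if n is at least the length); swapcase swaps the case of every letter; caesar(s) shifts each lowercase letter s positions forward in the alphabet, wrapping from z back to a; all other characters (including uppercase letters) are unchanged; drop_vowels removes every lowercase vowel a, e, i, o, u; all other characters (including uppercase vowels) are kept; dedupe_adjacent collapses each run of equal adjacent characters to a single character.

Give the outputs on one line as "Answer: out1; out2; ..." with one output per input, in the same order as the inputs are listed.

Execution, op by op:
  "aulo" -> "smdg" -> "gdms" -> "gdm"
  "yobcnsogjyoo" -> "qgtufkgybqgg" -> "ggqbygkfutgq" -> "ggq"
  "ldydduvjkwhw" -> "dvqvvmnbcozo" -> "ozocbnmvvqvd" -> "ozo"
  "hrwbxueuq" -> "zjotpmwmi" -> "imwmptojz" -> "imw"
  "gzzcy" -> "yrruq" -> "qurry" -> "qur"

"gdm"; "ggq"; "ozo"; "imw"; "qur"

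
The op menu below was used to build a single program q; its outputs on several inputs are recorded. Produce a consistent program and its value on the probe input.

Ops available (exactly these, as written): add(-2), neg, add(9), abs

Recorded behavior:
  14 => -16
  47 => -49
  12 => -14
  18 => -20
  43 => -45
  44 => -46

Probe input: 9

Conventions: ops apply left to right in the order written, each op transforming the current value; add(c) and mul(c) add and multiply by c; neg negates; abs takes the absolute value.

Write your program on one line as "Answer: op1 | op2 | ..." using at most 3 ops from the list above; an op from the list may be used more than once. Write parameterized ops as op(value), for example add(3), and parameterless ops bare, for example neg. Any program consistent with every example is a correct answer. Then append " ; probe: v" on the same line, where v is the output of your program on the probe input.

neg | add(-2) ; probe: -11

Check, running the answer program on each example:
  14 -> -14 -> -16
  47 -> -47 -> -49
  12 -> -12 -> -14
  18 -> -18 -> -20
  43 -> -43 -> -45
  44 -> -44 -> -46
  probe: 9 -> -9 -> -11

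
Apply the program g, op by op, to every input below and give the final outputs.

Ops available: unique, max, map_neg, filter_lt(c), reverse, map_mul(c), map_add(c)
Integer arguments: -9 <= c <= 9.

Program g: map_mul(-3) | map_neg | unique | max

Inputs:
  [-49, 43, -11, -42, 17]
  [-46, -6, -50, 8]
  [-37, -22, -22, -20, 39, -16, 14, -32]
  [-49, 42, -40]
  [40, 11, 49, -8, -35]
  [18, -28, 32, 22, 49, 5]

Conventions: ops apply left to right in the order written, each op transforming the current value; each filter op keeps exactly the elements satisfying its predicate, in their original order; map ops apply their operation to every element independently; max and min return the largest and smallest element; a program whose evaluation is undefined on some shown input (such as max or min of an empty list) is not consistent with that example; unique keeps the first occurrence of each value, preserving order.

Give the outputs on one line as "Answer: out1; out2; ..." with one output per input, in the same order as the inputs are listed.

129; 24; 117; 126; 147; 147

Execution, op by op:
  [-49, 43, -11, -42, 17] -> [147, -129, 33, 126, -51] -> [-147, 129, -33, -126, 51] -> [-147, 129, -33, -126, 51] -> 129
  [-46, -6, -50, 8] -> [138, 18, 150, -24] -> [-138, -18, -150, 24] -> [-138, -18, -150, 24] -> 24
  [-37, -22, -22, -20, 39, -16, 14, -32] -> [111, 66, 66, 60, -117, 48, -42, 96] -> [-111, -66, -66, -60, 117, -48, 42, -96] -> [-111, -66, -60, 117, -48, 42, -96] -> 117
  [-49, 42, -40] -> [147, -126, 120] -> [-147, 126, -120] -> [-147, 126, -120] -> 126
  [40, 11, 49, -8, -35] -> [-120, -33, -147, 24, 105] -> [120, 33, 147, -24, -105] -> [120, 33, 147, -24, -105] -> 147
  [18, -28, 32, 22, 49, 5] -> [-54, 84, -96, -66, -147, -15] -> [54, -84, 96, 66, 147, 15] -> [54, -84, 96, 66, 147, 15] -> 147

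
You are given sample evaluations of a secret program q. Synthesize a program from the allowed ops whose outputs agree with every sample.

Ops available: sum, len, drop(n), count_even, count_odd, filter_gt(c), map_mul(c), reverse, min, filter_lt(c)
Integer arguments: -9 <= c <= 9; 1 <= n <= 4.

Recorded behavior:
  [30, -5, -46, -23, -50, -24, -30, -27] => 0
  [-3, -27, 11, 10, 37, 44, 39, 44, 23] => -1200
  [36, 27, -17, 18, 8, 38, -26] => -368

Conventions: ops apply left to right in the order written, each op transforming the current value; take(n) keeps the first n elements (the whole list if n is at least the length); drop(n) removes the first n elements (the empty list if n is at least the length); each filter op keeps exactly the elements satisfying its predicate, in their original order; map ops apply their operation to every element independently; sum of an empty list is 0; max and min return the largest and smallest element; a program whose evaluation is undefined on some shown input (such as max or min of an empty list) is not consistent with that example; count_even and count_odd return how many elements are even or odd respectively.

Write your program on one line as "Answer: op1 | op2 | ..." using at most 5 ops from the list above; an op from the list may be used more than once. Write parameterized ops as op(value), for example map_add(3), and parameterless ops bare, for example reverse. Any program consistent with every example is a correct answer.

map_mul(-8) | filter_lt(1) | drop(3) | sum

Check, running the answer program on each example:
  [30, -5, -46, -23, -50, -24, -30, -27] -> [-240, 40, 368, 184, 400, 192, 240, 216] -> [-240] -> [] -> 0
  [-3, -27, 11, 10, 37, 44, 39, 44, 23] -> [24, 216, -88, -80, -296, -352, -312, -352, -184] -> [-88, -80, -296, -352, -312, -352, -184] -> [-352, -312, -352, -184] -> -1200
  [36, 27, -17, 18, 8, 38, -26] -> [-288, -216, 136, -144, -64, -304, 208] -> [-288, -216, -144, -64, -304] -> [-64, -304] -> -368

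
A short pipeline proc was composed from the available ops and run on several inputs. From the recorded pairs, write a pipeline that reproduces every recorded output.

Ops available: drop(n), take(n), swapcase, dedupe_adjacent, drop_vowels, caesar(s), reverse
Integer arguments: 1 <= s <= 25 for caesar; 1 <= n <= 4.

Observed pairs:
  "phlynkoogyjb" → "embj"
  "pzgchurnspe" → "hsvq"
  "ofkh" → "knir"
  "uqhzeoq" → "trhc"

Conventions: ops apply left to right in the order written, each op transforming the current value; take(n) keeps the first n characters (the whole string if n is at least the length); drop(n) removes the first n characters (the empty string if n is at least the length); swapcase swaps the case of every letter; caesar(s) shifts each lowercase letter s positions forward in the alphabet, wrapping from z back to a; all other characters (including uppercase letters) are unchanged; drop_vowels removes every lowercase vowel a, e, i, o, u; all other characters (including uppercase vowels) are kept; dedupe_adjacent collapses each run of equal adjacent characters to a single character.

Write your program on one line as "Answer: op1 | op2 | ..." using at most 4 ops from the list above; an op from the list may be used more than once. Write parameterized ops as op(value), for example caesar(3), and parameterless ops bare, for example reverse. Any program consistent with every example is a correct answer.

dedupe_adjacent | caesar(3) | reverse | take(4)

Check, running the answer program on each example:
  "phlynkoogyjb" -> "phlynkogyjb" -> "skobqnrjbme" -> "embjrnqboks" -> "embj"
  "pzgchurnspe" -> "pzgchurnspe" -> "scjfkxuqvsh" -> "hsvquxkfjcs" -> "hsvq"
  "ofkh" -> "ofkh" -> "rink" -> "knir" -> "knir"
  "uqhzeoq" -> "uqhzeoq" -> "xtkchrt" -> "trhcktx" -> "trhc"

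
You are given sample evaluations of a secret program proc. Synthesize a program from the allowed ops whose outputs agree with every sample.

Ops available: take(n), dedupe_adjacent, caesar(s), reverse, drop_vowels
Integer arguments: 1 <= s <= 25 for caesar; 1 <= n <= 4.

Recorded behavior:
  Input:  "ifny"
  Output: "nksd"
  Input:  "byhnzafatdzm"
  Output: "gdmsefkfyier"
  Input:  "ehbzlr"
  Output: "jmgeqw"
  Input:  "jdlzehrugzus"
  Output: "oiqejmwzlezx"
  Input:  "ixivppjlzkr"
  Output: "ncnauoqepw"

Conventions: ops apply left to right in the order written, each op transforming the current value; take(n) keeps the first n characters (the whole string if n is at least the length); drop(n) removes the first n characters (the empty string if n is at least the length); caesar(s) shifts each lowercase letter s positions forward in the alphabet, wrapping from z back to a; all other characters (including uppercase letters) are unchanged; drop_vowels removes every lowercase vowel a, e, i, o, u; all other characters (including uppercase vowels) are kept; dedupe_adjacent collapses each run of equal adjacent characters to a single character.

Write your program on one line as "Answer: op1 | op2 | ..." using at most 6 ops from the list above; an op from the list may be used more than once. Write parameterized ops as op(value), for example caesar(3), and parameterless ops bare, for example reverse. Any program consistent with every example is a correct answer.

reverse | caesar(13) | dedupe_adjacent | reverse | caesar(18)

Check, running the answer program on each example:
  "ifny" -> "ynfi" -> "lasv" -> "lasv" -> "vsal" -> "nksd"
  "byhnzafatdzm" -> "mzdtafaznhyb" -> "zmqgnsnmaulo" -> "zmqgnsnmaulo" -> "oluamnsngqmz" -> "gdmsefkfyier"
  "ehbzlr" -> "rlzbhe" -> "eymour" -> "eymour" -> "ruomye" -> "jmgeqw"
  "jdlzehrugzus" -> "suzgurhezldj" -> "fhmtheurmyqw" -> "fhmtheurmyqw" -> "wqymruehtmhf" -> "oiqejmwzlezx"
  "ixivppjlzkr" -> "rkzljppvixi" -> "exmywccivkv" -> "exmywcivkv" -> "vkvicwymxe" -> "ncnauoqepw"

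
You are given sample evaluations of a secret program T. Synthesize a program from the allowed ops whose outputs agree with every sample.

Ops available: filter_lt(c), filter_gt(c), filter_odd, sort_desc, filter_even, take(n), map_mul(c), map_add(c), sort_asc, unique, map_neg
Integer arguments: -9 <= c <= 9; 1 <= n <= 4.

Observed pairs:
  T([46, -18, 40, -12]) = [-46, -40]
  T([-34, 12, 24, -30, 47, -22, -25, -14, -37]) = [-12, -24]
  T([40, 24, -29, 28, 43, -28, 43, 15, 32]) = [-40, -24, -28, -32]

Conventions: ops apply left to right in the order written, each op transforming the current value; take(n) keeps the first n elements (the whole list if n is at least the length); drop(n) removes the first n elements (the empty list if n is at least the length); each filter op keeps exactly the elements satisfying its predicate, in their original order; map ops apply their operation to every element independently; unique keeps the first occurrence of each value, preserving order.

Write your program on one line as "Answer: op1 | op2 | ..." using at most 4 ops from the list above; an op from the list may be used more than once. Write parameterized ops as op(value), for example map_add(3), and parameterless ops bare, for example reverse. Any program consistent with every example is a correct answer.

unique | filter_gt(5) | map_neg | filter_even

Check, running the answer program on each example:
  [46, -18, 40, -12] -> [46, -18, 40, -12] -> [46, 40] -> [-46, -40] -> [-46, -40]
  [-34, 12, 24, -30, 47, -22, -25, -14, -37] -> [-34, 12, 24, -30, 47, -22, -25, -14, -37] -> [12, 24, 47] -> [-12, -24, -47] -> [-12, -24]
  [40, 24, -29, 28, 43, -28, 43, 15, 32] -> [40, 24, -29, 28, 43, -28, 15, 32] -> [40, 24, 28, 43, 15, 32] -> [-40, -24, -28, -43, -15, -32] -> [-40, -24, -28, -32]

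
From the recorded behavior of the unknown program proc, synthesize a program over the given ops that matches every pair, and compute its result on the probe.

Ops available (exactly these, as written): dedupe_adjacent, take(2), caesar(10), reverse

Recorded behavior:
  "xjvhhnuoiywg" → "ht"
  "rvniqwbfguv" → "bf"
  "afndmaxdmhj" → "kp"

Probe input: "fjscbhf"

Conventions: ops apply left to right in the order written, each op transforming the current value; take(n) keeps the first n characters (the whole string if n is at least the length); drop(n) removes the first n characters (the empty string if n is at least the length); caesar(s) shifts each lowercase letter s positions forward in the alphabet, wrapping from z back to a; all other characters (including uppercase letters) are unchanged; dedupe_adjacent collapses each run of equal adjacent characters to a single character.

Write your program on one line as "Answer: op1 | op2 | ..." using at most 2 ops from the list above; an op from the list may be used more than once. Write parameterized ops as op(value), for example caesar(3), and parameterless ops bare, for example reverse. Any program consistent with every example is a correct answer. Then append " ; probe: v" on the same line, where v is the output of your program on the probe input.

take(2) | caesar(10) ; probe: "pt"

Check, running the answer program on each example:
  "xjvhhnuoiywg" -> "xj" -> "ht"
  "rvniqwbfguv" -> "rv" -> "bf"
  "afndmaxdmhj" -> "af" -> "kp"
  probe: "fjscbhf" -> "fj" -> "pt"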